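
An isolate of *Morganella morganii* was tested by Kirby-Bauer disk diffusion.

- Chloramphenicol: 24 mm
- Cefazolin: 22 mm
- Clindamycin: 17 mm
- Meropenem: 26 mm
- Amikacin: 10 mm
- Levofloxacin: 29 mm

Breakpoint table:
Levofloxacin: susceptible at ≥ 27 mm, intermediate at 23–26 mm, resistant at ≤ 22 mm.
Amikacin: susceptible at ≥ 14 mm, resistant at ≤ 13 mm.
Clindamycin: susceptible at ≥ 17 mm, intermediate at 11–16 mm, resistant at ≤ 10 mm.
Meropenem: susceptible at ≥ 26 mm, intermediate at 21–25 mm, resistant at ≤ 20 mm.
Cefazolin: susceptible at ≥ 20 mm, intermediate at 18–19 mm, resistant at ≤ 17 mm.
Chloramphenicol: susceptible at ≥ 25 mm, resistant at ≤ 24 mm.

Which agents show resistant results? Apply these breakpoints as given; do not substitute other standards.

Chloramphenicol 24 mm: ≤ 24 mm — R
Cefazolin 22 mm: ≥ 20 mm → S
Clindamycin: 17 mm is ≥ 17 mm — S
Meropenem 26 mm: ≥ 26 mm — S
Amikacin 10 mm: ≤ 13 mm → R
Levofloxacin (29 mm) ≥ 27 mm ⇒ susceptible

chloramphenicol, amikacin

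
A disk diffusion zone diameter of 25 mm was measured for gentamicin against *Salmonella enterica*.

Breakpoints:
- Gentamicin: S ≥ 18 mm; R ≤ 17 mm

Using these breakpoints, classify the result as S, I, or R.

Susceptible

Gentamicin 25 mm: ≥ 18 mm — S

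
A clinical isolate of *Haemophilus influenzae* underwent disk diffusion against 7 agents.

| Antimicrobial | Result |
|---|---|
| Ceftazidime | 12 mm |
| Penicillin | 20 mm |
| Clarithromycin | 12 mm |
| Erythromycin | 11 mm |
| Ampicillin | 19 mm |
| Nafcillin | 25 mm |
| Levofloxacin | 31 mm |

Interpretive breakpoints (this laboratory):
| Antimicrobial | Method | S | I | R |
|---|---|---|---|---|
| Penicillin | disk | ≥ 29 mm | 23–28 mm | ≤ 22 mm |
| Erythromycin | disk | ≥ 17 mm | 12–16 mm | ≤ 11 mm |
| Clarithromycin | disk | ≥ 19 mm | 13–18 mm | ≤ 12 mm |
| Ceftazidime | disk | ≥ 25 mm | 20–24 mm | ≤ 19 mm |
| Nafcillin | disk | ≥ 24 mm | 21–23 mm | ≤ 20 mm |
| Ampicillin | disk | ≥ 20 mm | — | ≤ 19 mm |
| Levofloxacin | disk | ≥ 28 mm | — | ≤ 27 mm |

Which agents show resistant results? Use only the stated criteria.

ceftazidime, penicillin, clarithromycin, erythromycin, ampicillin

Ceftazidime (12 mm) ≤ 19 mm → Resistant
Penicillin 20 mm: ≤ 22 mm — R
Clarithromycin (12 mm) ≤ 12 mm — Resistant
Erythromycin: 11 mm is ≤ 11 mm → R
Ampicillin 19 mm: ≤ 19 mm — resistant
Nafcillin (25 mm) ≥ 24 mm ⇒ S
Levofloxacin: 31 mm is ≥ 28 mm ⇒ susceptible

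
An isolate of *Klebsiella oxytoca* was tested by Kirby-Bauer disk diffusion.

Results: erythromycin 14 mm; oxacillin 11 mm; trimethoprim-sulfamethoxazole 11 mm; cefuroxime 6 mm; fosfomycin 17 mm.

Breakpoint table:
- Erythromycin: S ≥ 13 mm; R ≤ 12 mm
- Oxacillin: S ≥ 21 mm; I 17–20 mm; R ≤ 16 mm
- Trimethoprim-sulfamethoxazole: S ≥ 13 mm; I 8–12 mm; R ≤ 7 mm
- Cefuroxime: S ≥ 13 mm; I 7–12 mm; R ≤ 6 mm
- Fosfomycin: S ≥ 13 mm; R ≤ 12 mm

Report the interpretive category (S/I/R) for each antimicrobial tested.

Erythromycin: 14 mm is ≥ 13 mm ⇒ S
Oxacillin (11 mm) ≤ 16 mm — R
Trimethoprim-sulfamethoxazole: 11 mm is in 8–12 mm — I
Cefuroxime 6 mm: ≤ 6 mm — resistant
Fosfomycin 17 mm: ≥ 13 mm — S

S, R, I, R, S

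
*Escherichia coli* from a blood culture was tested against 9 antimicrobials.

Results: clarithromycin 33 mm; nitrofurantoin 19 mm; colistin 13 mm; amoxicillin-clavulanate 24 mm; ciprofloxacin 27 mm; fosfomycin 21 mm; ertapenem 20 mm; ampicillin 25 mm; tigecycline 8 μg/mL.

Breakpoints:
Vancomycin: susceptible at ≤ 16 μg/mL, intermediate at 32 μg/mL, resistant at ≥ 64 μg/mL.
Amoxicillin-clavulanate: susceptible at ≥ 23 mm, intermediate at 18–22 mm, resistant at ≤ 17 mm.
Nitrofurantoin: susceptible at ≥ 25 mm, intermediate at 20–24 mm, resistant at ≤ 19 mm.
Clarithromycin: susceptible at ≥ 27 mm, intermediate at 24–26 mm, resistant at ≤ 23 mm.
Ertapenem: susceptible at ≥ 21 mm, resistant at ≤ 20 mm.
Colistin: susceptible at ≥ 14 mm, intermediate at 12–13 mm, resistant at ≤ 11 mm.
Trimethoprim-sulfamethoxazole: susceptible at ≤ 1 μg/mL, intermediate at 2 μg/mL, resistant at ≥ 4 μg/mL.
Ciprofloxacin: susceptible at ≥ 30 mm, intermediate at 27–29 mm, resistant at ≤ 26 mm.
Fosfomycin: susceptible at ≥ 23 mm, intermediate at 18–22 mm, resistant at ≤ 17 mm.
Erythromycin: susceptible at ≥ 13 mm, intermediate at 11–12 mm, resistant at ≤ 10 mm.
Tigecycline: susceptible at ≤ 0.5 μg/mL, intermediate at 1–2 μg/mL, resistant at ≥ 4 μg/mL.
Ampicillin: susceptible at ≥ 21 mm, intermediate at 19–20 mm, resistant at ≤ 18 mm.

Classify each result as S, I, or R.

Clarithromycin 33 mm: ≥ 27 mm ⇒ Susceptible
Nitrofurantoin (19 mm) ≤ 19 mm ⇒ Resistant
Colistin 13 mm: in 12–13 mm — Intermediate
Amoxicillin-clavulanate: 24 mm is ≥ 23 mm — Susceptible
Ciprofloxacin 27 mm: in 27–29 mm — intermediate
Fosfomycin (21 mm) in 18–22 mm → I
Ertapenem (20 mm) ≤ 20 mm ⇒ R
Ampicillin (25 mm) ≥ 21 mm → susceptible
Tigecycline 8 μg/mL: ≥ 4 μg/mL — Resistant

S, R, I, S, I, I, R, S, R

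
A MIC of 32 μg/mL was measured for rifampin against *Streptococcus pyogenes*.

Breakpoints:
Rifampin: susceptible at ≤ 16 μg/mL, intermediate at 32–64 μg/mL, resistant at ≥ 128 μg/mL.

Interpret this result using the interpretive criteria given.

Rifampin: 32 μg/mL is in 32–64 μg/mL — I

Intermediate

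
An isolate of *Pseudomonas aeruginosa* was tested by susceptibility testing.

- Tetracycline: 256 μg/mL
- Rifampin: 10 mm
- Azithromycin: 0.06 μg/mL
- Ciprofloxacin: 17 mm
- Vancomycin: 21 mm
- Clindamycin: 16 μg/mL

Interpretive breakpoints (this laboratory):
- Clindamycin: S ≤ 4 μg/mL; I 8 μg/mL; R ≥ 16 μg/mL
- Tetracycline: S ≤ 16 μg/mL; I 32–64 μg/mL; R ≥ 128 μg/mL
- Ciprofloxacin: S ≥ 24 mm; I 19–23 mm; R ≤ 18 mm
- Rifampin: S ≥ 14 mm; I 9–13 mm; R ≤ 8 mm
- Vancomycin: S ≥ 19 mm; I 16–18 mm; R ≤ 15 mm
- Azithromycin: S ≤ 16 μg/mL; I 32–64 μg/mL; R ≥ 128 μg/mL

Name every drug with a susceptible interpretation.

azithromycin, vancomycin

Tetracycline: 256 μg/mL is ≥ 128 μg/mL → resistant
Rifampin: 10 mm is in 9–13 mm — Intermediate
Azithromycin (0.06 μg/mL) ≤ 16 μg/mL → S
Ciprofloxacin: 17 mm is ≤ 18 mm — R
Vancomycin 21 mm: ≥ 19 mm — Susceptible
Clindamycin 16 μg/mL: ≥ 16 μg/mL ⇒ R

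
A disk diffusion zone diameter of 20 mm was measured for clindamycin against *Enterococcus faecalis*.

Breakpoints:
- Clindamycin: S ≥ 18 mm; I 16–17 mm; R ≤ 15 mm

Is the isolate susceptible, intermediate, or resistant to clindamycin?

Clindamycin (20 mm) ≥ 18 mm ⇒ S

Susceptible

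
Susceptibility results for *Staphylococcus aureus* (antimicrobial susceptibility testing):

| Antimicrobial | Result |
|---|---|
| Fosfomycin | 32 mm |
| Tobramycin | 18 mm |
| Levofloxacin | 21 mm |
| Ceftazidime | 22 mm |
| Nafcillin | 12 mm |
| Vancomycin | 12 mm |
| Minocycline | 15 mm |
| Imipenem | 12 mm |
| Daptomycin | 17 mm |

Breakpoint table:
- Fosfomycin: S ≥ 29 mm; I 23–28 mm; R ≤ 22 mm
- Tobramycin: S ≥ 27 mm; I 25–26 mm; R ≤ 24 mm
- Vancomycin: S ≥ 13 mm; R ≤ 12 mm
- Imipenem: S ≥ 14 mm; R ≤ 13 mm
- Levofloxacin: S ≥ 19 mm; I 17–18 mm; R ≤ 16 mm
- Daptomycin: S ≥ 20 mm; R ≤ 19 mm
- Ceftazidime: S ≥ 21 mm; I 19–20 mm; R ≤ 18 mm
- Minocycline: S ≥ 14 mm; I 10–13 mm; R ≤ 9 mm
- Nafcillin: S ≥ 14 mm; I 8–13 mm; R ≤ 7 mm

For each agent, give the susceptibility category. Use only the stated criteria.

S, R, S, S, I, R, S, R, R

Fosfomycin 32 mm: ≥ 29 mm → susceptible
Tobramycin: 18 mm is ≤ 24 mm ⇒ Resistant
Levofloxacin: 21 mm is ≥ 19 mm → S
Ceftazidime (22 mm) ≥ 21 mm — susceptible
Nafcillin 12 mm: in 8–13 mm — Intermediate
Vancomycin: 12 mm is ≤ 12 mm ⇒ Resistant
Minocycline (15 mm) ≥ 14 mm — susceptible
Imipenem: 12 mm is ≤ 13 mm ⇒ Resistant
Daptomycin (17 mm) ≤ 19 mm → R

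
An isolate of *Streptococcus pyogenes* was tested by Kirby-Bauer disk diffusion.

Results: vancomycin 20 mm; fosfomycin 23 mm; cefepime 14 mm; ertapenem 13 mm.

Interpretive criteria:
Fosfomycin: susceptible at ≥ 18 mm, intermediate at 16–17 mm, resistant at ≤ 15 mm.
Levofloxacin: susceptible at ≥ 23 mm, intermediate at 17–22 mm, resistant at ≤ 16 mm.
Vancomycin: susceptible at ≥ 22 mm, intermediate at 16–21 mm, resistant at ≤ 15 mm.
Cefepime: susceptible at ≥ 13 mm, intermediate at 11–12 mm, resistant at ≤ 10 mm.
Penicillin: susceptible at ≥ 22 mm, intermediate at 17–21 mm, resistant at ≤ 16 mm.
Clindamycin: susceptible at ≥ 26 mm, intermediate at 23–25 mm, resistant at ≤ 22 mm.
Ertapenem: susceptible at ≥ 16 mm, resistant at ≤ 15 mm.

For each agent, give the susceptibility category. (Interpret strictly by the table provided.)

I, S, S, R

Vancomycin (20 mm) in 16–21 mm — Intermediate
Fosfomycin: 23 mm is ≥ 18 mm → Susceptible
Cefepime 14 mm: ≥ 13 mm → S
Ertapenem 13 mm: ≤ 15 mm → Resistant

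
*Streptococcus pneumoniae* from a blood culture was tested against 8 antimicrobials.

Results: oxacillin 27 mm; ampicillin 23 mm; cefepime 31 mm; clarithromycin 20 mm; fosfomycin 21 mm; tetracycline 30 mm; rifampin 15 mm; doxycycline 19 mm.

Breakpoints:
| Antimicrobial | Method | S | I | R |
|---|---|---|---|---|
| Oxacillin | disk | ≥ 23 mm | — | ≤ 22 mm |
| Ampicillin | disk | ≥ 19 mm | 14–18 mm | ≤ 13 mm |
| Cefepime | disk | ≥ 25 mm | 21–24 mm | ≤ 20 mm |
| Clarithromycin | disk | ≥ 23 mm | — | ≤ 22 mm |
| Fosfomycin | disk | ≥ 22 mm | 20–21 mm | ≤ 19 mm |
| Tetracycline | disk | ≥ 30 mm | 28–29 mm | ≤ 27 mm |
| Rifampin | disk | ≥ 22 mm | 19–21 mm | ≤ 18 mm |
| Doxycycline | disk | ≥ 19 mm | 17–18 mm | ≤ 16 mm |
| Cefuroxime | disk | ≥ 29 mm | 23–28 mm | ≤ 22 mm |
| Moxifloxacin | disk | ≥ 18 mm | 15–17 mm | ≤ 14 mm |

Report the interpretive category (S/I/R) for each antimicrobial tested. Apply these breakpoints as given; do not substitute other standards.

S, S, S, R, I, S, R, S

Oxacillin (27 mm) ≥ 23 mm ⇒ susceptible
Ampicillin: 23 mm is ≥ 19 mm → S
Cefepime (31 mm) ≥ 25 mm ⇒ susceptible
Clarithromycin 20 mm: ≤ 22 mm ⇒ R
Fosfomycin (21 mm) in 20–21 mm ⇒ I
Tetracycline: 30 mm is ≥ 30 mm ⇒ Susceptible
Rifampin (15 mm) ≤ 18 mm — resistant
Doxycycline 19 mm: ≥ 19 mm ⇒ S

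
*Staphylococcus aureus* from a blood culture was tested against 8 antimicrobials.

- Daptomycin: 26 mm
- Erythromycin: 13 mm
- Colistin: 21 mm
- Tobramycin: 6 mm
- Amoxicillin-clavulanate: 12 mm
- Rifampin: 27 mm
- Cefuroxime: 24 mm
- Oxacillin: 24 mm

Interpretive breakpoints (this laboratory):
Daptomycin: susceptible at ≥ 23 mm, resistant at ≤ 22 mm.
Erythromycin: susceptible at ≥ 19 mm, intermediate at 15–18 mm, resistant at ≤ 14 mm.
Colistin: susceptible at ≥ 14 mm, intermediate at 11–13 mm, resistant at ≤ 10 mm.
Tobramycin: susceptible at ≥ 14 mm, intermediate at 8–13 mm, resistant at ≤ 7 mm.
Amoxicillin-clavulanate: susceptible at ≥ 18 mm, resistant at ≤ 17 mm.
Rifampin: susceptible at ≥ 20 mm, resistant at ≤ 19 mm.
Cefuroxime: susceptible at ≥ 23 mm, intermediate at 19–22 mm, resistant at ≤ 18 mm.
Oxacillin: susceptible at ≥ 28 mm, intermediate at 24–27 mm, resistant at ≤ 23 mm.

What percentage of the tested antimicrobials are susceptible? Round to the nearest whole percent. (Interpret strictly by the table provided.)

50%

Daptomycin 26 mm: ≥ 23 mm — S
Erythromycin (13 mm) ≤ 14 mm — resistant
Colistin: 21 mm is ≥ 14 mm → Susceptible
Tobramycin 6 mm: ≤ 7 mm ⇒ resistant
Amoxicillin-clavulanate (12 mm) ≤ 17 mm ⇒ R
Rifampin 27 mm: ≥ 20 mm ⇒ Susceptible
Cefuroxime 24 mm: ≥ 23 mm ⇒ S
Oxacillin 24 mm: in 24–27 mm ⇒ I
Susceptible: 4/8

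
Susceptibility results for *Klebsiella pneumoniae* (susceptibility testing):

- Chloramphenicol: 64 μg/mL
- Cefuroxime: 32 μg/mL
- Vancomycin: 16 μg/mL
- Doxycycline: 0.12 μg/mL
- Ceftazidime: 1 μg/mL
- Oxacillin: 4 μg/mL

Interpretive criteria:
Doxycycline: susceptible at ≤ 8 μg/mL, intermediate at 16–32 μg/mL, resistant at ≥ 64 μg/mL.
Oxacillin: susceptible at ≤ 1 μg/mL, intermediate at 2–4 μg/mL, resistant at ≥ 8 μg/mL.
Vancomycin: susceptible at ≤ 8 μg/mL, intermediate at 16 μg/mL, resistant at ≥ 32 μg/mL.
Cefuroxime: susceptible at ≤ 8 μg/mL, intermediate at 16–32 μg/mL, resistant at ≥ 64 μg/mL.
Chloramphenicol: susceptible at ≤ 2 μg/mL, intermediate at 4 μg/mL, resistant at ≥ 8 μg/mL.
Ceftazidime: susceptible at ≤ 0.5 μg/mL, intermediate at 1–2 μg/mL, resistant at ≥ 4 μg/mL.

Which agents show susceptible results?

doxycycline

Chloramphenicol 64 μg/mL: ≥ 8 μg/mL — resistant
Cefuroxime 32 μg/mL: in 16–32 μg/mL ⇒ I
Vancomycin 16 μg/mL: = 16 μg/mL — intermediate
Doxycycline 0.12 μg/mL: ≤ 8 μg/mL ⇒ Susceptible
Ceftazidime: 1 μg/mL is in 1–2 μg/mL → intermediate
Oxacillin 4 μg/mL: in 2–4 μg/mL ⇒ intermediate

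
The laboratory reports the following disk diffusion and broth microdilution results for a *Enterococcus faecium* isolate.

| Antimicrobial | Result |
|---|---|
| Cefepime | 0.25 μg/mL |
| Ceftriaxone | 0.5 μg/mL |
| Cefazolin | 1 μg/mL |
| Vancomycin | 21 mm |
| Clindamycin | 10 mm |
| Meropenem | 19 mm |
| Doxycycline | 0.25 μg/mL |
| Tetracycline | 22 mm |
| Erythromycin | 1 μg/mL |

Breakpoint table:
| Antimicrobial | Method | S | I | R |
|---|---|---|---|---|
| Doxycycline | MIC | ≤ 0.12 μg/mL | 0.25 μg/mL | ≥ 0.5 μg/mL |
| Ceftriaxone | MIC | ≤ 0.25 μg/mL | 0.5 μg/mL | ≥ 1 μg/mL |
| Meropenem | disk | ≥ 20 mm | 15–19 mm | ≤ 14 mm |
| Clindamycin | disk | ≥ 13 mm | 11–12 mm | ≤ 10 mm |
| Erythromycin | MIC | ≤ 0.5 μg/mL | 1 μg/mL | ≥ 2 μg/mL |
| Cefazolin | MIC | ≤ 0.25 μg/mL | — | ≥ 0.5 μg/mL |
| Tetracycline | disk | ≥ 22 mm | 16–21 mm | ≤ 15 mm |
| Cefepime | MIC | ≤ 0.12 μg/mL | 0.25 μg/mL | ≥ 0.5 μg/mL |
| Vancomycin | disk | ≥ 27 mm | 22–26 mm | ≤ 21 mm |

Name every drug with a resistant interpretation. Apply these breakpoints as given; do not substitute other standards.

cefazolin, vancomycin, clindamycin

Cefepime 0.25 μg/mL: = 0.25 μg/mL — Intermediate
Ceftriaxone (0.5 μg/mL) = 0.5 μg/mL → intermediate
Cefazolin (1 μg/mL) ≥ 0.5 μg/mL — resistant
Vancomycin: 21 mm is ≤ 21 mm — R
Clindamycin (10 mm) ≤ 10 mm — R
Meropenem (19 mm) in 15–19 mm ⇒ I
Doxycycline 0.25 μg/mL: = 0.25 μg/mL ⇒ I
Tetracycline 22 mm: ≥ 22 mm ⇒ susceptible
Erythromycin 1 μg/mL: = 1 μg/mL → I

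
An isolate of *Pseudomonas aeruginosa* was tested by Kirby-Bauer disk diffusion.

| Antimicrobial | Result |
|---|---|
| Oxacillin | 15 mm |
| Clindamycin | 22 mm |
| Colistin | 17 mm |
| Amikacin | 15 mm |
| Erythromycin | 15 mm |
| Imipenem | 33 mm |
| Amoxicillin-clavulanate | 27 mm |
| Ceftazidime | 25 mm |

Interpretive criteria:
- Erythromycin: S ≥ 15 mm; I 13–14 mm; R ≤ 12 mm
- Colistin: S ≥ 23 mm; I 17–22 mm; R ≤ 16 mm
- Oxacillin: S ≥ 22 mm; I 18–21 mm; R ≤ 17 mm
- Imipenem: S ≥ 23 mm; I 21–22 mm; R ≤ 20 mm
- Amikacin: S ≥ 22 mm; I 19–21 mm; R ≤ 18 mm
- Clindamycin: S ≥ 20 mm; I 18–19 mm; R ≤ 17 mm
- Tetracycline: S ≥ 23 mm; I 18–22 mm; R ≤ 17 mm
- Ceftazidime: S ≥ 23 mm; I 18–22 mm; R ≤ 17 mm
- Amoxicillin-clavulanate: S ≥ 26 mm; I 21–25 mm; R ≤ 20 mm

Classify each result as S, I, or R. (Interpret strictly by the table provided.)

Oxacillin 15 mm: ≤ 17 mm ⇒ resistant
Clindamycin: 22 mm is ≥ 20 mm — Susceptible
Colistin 17 mm: in 17–22 mm → I
Amikacin: 15 mm is ≤ 18 mm — Resistant
Erythromycin (15 mm) ≥ 15 mm ⇒ Susceptible
Imipenem (33 mm) ≥ 23 mm ⇒ Susceptible
Amoxicillin-clavulanate 27 mm: ≥ 26 mm → Susceptible
Ceftazidime 25 mm: ≥ 23 mm → susceptible

R, S, I, R, S, S, S, S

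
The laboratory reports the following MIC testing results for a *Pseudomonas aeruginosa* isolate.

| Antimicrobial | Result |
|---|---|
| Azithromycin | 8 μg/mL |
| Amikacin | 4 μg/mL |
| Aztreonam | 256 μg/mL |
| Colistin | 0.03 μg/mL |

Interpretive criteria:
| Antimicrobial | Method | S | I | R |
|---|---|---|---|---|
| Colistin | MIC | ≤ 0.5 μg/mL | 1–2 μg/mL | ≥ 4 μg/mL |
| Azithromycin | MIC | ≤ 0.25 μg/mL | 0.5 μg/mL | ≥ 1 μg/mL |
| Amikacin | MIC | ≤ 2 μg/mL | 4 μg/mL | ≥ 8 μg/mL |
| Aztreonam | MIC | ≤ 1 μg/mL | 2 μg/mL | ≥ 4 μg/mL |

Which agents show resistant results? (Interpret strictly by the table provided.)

azithromycin, aztreonam

Azithromycin (8 μg/mL) ≥ 1 μg/mL → Resistant
Amikacin 4 μg/mL: = 4 μg/mL → intermediate
Aztreonam (256 μg/mL) ≥ 4 μg/mL → Resistant
Colistin: 0.03 μg/mL is ≤ 0.5 μg/mL ⇒ S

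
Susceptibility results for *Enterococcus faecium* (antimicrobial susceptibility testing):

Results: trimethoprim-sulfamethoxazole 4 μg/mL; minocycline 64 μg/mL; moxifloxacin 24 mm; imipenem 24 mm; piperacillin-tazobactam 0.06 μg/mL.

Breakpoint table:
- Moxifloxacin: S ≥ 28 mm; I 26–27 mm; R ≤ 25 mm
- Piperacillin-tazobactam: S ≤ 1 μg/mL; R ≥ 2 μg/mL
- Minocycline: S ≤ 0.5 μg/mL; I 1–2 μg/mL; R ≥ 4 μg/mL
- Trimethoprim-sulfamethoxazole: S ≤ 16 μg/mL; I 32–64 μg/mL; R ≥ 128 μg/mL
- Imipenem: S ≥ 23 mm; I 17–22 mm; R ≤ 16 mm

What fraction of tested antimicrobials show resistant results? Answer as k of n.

2 of 5

Trimethoprim-sulfamethoxazole (4 μg/mL) ≤ 16 μg/mL → S
Minocycline: 64 μg/mL is ≥ 4 μg/mL ⇒ Resistant
Moxifloxacin 24 mm: ≤ 25 mm ⇒ Resistant
Imipenem: 24 mm is ≥ 23 mm — susceptible
Piperacillin-tazobactam 0.06 μg/mL: ≤ 1 μg/mL → S
Resistant: 2/5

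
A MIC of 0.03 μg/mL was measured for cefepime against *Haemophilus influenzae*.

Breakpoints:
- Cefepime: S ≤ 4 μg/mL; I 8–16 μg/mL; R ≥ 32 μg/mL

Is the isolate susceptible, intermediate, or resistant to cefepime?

Cefepime (0.03 μg/mL) ≤ 4 μg/mL → susceptible

S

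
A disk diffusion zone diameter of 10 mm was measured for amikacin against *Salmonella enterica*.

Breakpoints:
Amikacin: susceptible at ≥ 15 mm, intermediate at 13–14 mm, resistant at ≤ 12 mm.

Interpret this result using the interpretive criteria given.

Amikacin 10 mm: ≤ 12 mm ⇒ R

Resistant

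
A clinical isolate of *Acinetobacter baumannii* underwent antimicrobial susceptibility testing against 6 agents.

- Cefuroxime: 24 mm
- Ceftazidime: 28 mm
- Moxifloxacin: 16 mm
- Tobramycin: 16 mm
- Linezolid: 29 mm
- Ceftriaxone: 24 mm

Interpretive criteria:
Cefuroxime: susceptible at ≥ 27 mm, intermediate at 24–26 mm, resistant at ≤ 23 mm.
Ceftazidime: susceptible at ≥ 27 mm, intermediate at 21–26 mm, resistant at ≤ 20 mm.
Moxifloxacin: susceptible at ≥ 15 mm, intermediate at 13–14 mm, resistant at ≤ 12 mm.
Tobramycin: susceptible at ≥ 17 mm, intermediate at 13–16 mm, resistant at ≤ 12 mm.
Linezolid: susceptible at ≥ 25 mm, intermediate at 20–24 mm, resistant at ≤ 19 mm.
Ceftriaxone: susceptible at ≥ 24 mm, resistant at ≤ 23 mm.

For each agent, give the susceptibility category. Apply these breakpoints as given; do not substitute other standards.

Cefuroxime 24 mm: in 24–26 mm — Intermediate
Ceftazidime: 28 mm is ≥ 27 mm — Susceptible
Moxifloxacin: 16 mm is ≥ 15 mm ⇒ S
Tobramycin (16 mm) in 13–16 mm — intermediate
Linezolid 29 mm: ≥ 25 mm — susceptible
Ceftriaxone (24 mm) ≥ 24 mm → susceptible

I, S, S, I, S, S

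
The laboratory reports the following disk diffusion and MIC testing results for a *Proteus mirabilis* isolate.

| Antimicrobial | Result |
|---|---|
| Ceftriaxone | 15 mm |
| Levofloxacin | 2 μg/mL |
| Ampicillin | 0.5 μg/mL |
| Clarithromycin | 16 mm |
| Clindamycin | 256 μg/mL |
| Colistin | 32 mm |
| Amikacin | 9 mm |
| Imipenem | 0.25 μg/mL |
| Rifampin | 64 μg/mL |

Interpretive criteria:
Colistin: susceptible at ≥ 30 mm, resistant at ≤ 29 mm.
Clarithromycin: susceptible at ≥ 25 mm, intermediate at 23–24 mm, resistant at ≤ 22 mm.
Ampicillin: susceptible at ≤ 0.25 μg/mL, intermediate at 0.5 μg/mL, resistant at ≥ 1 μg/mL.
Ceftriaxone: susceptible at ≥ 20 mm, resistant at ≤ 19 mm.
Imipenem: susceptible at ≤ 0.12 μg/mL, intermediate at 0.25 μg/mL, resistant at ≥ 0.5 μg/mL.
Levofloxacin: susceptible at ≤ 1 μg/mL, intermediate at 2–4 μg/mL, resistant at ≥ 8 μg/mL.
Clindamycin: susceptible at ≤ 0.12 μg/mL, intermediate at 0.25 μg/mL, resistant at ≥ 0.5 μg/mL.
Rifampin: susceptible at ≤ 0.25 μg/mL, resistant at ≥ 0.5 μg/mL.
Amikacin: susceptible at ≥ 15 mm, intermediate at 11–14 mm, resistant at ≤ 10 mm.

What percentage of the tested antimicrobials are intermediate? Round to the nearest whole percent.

33%

Ceftriaxone 15 mm: ≤ 19 mm ⇒ resistant
Levofloxacin 2 μg/mL: in 2–4 μg/mL ⇒ intermediate
Ampicillin (0.5 μg/mL) = 0.5 μg/mL → I
Clarithromycin 16 mm: ≤ 22 mm → Resistant
Clindamycin 256 μg/mL: ≥ 0.5 μg/mL → R
Colistin (32 mm) ≥ 30 mm — S
Amikacin (9 mm) ≤ 10 mm — resistant
Imipenem 0.25 μg/mL: = 0.25 μg/mL ⇒ Intermediate
Rifampin 64 μg/mL: ≥ 0.5 μg/mL — resistant
Intermediate: 3/9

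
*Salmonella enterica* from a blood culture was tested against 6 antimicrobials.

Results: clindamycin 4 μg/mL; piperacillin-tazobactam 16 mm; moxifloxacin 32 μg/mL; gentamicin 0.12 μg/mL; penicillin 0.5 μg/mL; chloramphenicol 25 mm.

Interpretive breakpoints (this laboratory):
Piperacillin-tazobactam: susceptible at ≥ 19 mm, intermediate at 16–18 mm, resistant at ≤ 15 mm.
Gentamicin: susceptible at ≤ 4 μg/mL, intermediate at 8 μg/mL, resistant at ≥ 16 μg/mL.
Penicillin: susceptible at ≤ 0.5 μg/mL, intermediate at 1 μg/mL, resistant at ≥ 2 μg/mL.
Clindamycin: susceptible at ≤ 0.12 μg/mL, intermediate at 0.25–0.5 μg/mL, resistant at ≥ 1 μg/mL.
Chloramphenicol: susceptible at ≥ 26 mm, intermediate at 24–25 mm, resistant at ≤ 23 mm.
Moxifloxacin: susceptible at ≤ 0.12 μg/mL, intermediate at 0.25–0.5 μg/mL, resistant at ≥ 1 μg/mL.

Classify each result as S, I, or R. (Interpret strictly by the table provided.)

Clindamycin 4 μg/mL: ≥ 1 μg/mL ⇒ Resistant
Piperacillin-tazobactam: 16 mm is in 16–18 mm ⇒ Intermediate
Moxifloxacin 32 μg/mL: ≥ 1 μg/mL ⇒ Resistant
Gentamicin: 0.12 μg/mL is ≤ 4 μg/mL ⇒ Susceptible
Penicillin (0.5 μg/mL) ≤ 0.5 μg/mL — susceptible
Chloramphenicol 25 mm: in 24–25 mm ⇒ intermediate

R, I, R, S, S, I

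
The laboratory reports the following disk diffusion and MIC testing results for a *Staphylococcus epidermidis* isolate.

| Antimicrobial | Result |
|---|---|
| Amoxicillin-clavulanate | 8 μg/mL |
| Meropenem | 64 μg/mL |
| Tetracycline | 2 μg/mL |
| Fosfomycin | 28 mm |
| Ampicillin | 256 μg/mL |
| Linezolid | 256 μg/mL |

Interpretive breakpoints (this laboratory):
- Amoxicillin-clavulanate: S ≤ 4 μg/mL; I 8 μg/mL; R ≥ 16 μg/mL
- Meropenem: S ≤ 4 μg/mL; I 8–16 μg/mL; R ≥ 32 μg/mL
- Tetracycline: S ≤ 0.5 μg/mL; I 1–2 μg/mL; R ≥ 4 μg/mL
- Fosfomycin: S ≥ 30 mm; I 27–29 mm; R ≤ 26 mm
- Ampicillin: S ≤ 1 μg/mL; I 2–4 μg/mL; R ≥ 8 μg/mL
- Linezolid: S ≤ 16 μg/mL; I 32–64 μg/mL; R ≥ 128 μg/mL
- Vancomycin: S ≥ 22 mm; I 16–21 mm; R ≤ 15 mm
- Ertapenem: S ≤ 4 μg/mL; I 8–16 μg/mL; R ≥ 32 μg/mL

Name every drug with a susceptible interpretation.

none

Amoxicillin-clavulanate 8 μg/mL: = 8 μg/mL — intermediate
Meropenem: 64 μg/mL is ≥ 32 μg/mL → resistant
Tetracycline (2 μg/mL) in 1–2 μg/mL → intermediate
Fosfomycin 28 mm: in 27–29 mm → Intermediate
Ampicillin 256 μg/mL: ≥ 8 μg/mL → resistant
Linezolid (256 μg/mL) ≥ 128 μg/mL ⇒ Resistant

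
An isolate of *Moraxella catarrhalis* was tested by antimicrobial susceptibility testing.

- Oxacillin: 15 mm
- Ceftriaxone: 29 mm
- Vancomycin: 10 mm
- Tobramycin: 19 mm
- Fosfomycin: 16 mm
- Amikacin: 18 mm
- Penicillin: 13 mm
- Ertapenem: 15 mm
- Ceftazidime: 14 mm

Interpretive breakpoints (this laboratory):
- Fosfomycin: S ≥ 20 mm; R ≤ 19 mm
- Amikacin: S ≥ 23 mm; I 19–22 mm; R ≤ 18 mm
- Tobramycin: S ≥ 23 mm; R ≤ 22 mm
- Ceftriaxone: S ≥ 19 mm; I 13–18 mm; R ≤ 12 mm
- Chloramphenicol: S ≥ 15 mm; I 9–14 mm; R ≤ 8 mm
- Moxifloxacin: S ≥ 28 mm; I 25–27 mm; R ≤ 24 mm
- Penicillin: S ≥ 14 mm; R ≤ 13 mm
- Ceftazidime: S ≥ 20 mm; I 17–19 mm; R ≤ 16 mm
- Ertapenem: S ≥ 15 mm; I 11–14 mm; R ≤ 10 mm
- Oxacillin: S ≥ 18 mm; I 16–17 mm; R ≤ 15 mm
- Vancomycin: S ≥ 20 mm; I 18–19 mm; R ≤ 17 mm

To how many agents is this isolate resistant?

Oxacillin 15 mm: ≤ 15 mm — resistant
Ceftriaxone (29 mm) ≥ 19 mm → S
Vancomycin 10 mm: ≤ 17 mm ⇒ resistant
Tobramycin 19 mm: ≤ 22 mm — resistant
Fosfomycin 16 mm: ≤ 19 mm — R
Amikacin (18 mm) ≤ 18 mm — R
Penicillin: 13 mm is ≤ 13 mm ⇒ resistant
Ertapenem 15 mm: ≥ 15 mm → susceptible
Ceftazidime: 14 mm is ≤ 16 mm → R
Resistant: 7

7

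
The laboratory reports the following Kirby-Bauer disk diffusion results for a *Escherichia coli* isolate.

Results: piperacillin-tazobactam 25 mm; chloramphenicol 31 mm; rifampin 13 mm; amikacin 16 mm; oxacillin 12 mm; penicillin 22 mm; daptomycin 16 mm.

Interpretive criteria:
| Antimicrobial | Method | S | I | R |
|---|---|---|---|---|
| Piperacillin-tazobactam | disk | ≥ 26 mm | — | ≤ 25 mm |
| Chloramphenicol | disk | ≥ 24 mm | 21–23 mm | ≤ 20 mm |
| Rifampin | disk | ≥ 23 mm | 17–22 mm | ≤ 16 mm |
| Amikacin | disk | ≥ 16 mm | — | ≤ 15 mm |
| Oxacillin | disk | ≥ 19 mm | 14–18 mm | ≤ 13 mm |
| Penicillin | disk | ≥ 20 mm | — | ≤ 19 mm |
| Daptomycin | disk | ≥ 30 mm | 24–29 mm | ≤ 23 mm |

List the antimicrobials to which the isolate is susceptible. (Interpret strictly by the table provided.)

chloramphenicol, amikacin, penicillin

Piperacillin-tazobactam: 25 mm is ≤ 25 mm ⇒ resistant
Chloramphenicol 31 mm: ≥ 24 mm — susceptible
Rifampin 13 mm: ≤ 16 mm → resistant
Amikacin 16 mm: ≥ 16 mm — Susceptible
Oxacillin (12 mm) ≤ 13 mm → Resistant
Penicillin: 22 mm is ≥ 20 mm → Susceptible
Daptomycin 16 mm: ≤ 23 mm ⇒ resistant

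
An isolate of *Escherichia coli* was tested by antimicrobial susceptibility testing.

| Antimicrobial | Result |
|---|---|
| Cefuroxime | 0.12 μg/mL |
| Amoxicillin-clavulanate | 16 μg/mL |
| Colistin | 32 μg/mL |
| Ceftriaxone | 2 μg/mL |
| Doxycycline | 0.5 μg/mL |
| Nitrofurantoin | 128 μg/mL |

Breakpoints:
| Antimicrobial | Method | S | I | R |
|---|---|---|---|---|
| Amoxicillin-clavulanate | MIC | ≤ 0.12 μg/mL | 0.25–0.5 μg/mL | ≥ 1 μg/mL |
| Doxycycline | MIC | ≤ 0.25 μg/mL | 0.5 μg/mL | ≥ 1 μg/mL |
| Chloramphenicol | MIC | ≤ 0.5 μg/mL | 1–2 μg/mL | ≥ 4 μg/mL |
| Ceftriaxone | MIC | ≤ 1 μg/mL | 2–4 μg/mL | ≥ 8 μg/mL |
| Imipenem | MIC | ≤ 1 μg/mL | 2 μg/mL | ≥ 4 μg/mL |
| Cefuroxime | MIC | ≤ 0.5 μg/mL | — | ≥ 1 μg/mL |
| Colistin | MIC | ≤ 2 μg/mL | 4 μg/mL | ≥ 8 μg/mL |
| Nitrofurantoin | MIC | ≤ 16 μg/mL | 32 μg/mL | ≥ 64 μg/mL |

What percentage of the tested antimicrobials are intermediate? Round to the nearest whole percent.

33%

Cefuroxime 0.12 μg/mL: ≤ 0.5 μg/mL ⇒ Susceptible
Amoxicillin-clavulanate (16 μg/mL) ≥ 1 μg/mL → R
Colistin (32 μg/mL) ≥ 8 μg/mL ⇒ R
Ceftriaxone: 2 μg/mL is in 2–4 μg/mL ⇒ I
Doxycycline: 0.5 μg/mL is = 0.5 μg/mL — I
Nitrofurantoin: 128 μg/mL is ≥ 64 μg/mL → resistant
Intermediate: 2/6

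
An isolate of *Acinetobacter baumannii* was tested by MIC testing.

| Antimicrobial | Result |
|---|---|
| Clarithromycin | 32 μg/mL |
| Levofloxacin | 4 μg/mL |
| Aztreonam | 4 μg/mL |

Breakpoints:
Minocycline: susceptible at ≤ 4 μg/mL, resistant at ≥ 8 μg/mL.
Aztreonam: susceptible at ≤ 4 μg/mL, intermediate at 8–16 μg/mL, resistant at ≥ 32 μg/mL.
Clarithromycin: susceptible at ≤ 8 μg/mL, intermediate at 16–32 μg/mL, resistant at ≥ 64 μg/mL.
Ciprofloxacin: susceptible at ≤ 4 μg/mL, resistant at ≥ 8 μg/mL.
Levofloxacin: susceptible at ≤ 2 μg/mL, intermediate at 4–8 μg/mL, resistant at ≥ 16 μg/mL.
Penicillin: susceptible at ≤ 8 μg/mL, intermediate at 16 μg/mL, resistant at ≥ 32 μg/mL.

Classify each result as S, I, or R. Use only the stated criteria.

I, I, S

Clarithromycin 32 μg/mL: in 16–32 μg/mL ⇒ intermediate
Levofloxacin: 4 μg/mL is in 4–8 μg/mL ⇒ intermediate
Aztreonam: 4 μg/mL is ≤ 4 μg/mL ⇒ S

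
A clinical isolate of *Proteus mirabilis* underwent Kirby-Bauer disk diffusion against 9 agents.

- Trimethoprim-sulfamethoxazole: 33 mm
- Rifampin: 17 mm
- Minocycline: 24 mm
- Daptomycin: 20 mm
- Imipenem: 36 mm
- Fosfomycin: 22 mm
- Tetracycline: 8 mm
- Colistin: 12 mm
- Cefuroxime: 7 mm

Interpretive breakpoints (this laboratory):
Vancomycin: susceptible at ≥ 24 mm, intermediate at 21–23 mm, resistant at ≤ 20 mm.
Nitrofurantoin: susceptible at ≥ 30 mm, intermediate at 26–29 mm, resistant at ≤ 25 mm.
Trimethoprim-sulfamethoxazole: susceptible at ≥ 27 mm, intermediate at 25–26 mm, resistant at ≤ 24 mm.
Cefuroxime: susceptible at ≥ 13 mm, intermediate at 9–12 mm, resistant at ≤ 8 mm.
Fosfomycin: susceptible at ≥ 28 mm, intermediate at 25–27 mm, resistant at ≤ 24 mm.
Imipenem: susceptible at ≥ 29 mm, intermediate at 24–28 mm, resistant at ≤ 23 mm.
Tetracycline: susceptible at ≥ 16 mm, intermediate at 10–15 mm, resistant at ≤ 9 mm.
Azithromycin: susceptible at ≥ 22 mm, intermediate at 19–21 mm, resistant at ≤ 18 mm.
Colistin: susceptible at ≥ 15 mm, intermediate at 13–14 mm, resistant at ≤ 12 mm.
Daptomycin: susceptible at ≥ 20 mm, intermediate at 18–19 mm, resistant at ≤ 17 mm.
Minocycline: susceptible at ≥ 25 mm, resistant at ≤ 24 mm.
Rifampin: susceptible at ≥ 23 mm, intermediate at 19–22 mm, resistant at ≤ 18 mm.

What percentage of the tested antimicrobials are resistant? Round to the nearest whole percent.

67%

Trimethoprim-sulfamethoxazole: 33 mm is ≥ 27 mm ⇒ susceptible
Rifampin 17 mm: ≤ 18 mm ⇒ R
Minocycline (24 mm) ≤ 24 mm ⇒ resistant
Daptomycin 20 mm: ≥ 20 mm ⇒ susceptible
Imipenem 36 mm: ≥ 29 mm → susceptible
Fosfomycin (22 mm) ≤ 24 mm — resistant
Tetracycline: 8 mm is ≤ 9 mm → Resistant
Colistin 12 mm: ≤ 12 mm → resistant
Cefuroxime 7 mm: ≤ 8 mm ⇒ Resistant
Resistant: 6/9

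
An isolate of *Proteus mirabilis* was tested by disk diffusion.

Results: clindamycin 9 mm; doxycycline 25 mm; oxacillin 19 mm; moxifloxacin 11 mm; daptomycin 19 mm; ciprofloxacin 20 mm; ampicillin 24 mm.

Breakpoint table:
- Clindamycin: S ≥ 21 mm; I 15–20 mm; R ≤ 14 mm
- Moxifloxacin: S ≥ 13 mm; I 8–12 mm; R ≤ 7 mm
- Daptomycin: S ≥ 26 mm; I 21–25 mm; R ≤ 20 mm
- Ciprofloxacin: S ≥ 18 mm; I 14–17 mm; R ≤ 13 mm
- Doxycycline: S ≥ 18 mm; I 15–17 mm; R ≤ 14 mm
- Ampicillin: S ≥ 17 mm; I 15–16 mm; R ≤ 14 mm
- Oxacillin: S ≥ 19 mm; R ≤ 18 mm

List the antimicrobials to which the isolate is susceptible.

doxycycline, oxacillin, ciprofloxacin, ampicillin

Clindamycin: 9 mm is ≤ 14 mm ⇒ Resistant
Doxycycline (25 mm) ≥ 18 mm → S
Oxacillin: 19 mm is ≥ 19 mm — S
Moxifloxacin (11 mm) in 8–12 mm — intermediate
Daptomycin (19 mm) ≤ 20 mm → R
Ciprofloxacin: 20 mm is ≥ 18 mm ⇒ susceptible
Ampicillin: 24 mm is ≥ 17 mm ⇒ susceptible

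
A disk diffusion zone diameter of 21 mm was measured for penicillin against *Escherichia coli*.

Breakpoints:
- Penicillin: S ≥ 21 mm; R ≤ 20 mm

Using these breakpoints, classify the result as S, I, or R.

Penicillin: 21 mm is ≥ 21 mm ⇒ Susceptible

Susceptible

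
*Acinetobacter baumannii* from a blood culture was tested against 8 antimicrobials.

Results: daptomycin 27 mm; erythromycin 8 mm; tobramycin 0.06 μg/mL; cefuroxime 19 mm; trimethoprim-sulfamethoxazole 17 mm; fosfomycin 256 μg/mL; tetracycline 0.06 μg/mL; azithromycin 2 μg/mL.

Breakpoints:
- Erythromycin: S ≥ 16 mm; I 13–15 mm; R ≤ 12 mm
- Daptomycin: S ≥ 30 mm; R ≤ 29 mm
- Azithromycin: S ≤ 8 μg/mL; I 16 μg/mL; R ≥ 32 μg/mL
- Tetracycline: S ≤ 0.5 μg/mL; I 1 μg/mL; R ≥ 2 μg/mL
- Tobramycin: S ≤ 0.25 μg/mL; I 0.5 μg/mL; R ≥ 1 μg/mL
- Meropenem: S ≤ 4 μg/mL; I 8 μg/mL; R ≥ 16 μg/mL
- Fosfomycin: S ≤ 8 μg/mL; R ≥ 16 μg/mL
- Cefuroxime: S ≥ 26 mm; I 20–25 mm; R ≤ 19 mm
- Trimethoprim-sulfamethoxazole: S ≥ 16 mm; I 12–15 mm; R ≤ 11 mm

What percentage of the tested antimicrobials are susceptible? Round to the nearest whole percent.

Daptomycin: 27 mm is ≤ 29 mm → R
Erythromycin: 8 mm is ≤ 12 mm — resistant
Tobramycin: 0.06 μg/mL is ≤ 0.25 μg/mL ⇒ susceptible
Cefuroxime 19 mm: ≤ 19 mm — R
Trimethoprim-sulfamethoxazole 17 mm: ≥ 16 mm ⇒ Susceptible
Fosfomycin: 256 μg/mL is ≥ 16 μg/mL ⇒ R
Tetracycline 0.06 μg/mL: ≤ 0.5 μg/mL ⇒ S
Azithromycin: 2 μg/mL is ≤ 8 μg/mL ⇒ susceptible
Susceptible: 4/8

50%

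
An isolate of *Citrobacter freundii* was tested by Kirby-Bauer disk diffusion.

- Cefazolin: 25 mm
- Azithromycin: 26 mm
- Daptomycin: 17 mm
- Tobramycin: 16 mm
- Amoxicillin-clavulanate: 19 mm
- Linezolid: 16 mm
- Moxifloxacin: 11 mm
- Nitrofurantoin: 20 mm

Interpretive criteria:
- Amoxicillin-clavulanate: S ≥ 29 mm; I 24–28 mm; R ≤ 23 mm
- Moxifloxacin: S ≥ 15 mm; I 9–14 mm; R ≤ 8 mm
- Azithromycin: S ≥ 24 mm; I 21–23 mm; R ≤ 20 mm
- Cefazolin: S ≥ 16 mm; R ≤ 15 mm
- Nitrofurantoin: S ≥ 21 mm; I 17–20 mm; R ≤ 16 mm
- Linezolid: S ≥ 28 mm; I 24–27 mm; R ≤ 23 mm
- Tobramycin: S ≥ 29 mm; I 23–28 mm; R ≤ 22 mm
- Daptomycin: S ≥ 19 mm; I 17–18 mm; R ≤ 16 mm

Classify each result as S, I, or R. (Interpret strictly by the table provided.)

Cefazolin: 25 mm is ≥ 16 mm → Susceptible
Azithromycin (26 mm) ≥ 24 mm → susceptible
Daptomycin 17 mm: in 17–18 mm ⇒ Intermediate
Tobramycin (16 mm) ≤ 22 mm ⇒ resistant
Amoxicillin-clavulanate (19 mm) ≤ 23 mm → R
Linezolid (16 mm) ≤ 23 mm → resistant
Moxifloxacin 11 mm: in 9–14 mm — Intermediate
Nitrofurantoin (20 mm) in 17–20 mm → Intermediate

S, S, I, R, R, R, I, I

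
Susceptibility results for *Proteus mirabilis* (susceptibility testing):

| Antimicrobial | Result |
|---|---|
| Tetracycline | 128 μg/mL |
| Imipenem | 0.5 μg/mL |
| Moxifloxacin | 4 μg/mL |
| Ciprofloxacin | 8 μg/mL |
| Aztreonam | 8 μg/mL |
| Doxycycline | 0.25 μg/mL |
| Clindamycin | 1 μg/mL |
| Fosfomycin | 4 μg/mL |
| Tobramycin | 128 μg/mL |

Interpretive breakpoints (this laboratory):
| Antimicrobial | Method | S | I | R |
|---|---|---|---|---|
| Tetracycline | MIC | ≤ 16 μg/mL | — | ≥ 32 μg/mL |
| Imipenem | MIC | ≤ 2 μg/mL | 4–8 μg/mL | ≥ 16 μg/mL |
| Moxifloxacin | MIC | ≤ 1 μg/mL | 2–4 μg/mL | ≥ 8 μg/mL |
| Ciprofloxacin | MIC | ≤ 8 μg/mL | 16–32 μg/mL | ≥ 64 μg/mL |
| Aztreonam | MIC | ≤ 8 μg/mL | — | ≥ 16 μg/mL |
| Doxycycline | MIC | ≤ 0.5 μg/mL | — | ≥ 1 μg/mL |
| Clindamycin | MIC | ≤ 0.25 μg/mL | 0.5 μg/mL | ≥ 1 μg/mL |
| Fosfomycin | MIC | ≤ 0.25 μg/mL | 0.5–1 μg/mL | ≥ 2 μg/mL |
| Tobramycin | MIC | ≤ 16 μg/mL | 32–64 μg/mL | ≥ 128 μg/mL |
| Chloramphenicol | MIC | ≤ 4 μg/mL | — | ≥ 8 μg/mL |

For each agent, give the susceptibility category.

R, S, I, S, S, S, R, R, R

Tetracycline 128 μg/mL: ≥ 32 μg/mL ⇒ R
Imipenem 0.5 μg/mL: ≤ 2 μg/mL — Susceptible
Moxifloxacin (4 μg/mL) in 2–4 μg/mL → Intermediate
Ciprofloxacin 8 μg/mL: ≤ 8 μg/mL — S
Aztreonam (8 μg/mL) ≤ 8 μg/mL — susceptible
Doxycycline (0.25 μg/mL) ≤ 0.5 μg/mL ⇒ Susceptible
Clindamycin 1 μg/mL: ≥ 1 μg/mL → R
Fosfomycin (4 μg/mL) ≥ 2 μg/mL — R
Tobramycin (128 μg/mL) ≥ 128 μg/mL — Resistant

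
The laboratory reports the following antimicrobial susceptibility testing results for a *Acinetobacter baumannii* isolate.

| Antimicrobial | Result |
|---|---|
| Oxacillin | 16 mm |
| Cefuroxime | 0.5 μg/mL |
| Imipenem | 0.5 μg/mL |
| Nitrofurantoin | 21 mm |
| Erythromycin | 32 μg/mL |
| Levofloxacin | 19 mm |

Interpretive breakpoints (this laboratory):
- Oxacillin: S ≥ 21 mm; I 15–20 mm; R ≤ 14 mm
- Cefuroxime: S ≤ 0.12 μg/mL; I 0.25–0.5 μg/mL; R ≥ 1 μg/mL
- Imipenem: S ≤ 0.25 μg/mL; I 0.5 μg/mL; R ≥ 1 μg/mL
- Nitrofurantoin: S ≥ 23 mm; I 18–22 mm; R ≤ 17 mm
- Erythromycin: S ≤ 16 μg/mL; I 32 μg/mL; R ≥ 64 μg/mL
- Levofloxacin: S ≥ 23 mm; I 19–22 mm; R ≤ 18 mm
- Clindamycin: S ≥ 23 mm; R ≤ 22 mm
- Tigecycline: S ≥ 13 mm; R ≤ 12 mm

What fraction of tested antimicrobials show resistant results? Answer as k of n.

0 of 6

Oxacillin (16 mm) in 15–20 mm ⇒ Intermediate
Cefuroxime 0.5 μg/mL: in 0.25–0.5 μg/mL → Intermediate
Imipenem (0.5 μg/mL) = 0.5 μg/mL ⇒ I
Nitrofurantoin 21 mm: in 18–22 mm — I
Erythromycin: 32 μg/mL is = 32 μg/mL ⇒ intermediate
Levofloxacin 19 mm: in 19–22 mm — intermediate
Resistant: 0/6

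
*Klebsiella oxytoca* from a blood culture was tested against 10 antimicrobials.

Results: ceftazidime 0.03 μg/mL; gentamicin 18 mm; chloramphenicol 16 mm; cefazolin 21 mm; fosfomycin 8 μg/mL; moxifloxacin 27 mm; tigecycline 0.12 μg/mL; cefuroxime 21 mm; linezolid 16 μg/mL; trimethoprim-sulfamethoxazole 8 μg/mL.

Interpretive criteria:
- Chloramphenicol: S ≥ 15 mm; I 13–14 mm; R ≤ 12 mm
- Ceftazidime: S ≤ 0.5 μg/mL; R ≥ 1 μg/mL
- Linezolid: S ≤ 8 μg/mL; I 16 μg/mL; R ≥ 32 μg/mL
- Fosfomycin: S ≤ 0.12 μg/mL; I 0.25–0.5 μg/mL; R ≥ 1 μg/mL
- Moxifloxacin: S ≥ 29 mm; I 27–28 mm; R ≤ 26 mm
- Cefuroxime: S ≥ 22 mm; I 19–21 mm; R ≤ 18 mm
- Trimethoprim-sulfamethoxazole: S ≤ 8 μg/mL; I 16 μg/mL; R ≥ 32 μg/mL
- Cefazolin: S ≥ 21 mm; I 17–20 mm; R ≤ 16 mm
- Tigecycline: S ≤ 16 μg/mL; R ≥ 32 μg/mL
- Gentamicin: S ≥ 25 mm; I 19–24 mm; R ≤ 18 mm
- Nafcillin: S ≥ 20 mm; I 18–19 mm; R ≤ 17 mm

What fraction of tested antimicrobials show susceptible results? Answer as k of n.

5 of 10

Ceftazidime 0.03 μg/mL: ≤ 0.5 μg/mL ⇒ Susceptible
Gentamicin 18 mm: ≤ 18 mm → R
Chloramphenicol 16 mm: ≥ 15 mm — susceptible
Cefazolin: 21 mm is ≥ 21 mm ⇒ susceptible
Fosfomycin (8 μg/mL) ≥ 1 μg/mL → R
Moxifloxacin 27 mm: in 27–28 mm — I
Tigecycline (0.12 μg/mL) ≤ 16 μg/mL ⇒ susceptible
Cefuroxime: 21 mm is in 19–21 mm — intermediate
Linezolid (16 μg/mL) = 16 μg/mL ⇒ I
Trimethoprim-sulfamethoxazole: 8 μg/mL is ≤ 8 μg/mL ⇒ susceptible
Susceptible: 5/10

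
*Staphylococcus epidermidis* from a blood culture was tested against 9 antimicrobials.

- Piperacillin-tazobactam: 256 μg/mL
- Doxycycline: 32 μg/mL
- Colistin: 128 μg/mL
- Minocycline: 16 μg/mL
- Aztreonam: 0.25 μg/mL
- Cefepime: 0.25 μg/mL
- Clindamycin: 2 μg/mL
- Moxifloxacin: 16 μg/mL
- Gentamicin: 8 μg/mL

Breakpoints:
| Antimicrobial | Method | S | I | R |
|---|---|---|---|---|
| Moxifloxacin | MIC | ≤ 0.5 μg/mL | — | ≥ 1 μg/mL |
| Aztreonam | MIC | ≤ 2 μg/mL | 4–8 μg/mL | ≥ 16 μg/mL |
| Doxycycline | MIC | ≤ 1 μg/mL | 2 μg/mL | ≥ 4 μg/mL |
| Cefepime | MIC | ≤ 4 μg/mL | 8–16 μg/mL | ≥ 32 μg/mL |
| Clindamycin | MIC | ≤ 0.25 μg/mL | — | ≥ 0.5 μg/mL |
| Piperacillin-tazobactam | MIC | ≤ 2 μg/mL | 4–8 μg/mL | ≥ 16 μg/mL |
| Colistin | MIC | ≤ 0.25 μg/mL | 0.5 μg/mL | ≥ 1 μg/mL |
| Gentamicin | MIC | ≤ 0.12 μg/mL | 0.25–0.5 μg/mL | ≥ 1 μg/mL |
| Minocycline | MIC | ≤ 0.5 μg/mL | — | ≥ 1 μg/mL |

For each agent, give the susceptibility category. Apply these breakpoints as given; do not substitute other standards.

R, R, R, R, S, S, R, R, R

Piperacillin-tazobactam 256 μg/mL: ≥ 16 μg/mL — R
Doxycycline: 32 μg/mL is ≥ 4 μg/mL — R
Colistin 128 μg/mL: ≥ 1 μg/mL → Resistant
Minocycline (16 μg/mL) ≥ 1 μg/mL → resistant
Aztreonam: 0.25 μg/mL is ≤ 2 μg/mL → S
Cefepime: 0.25 μg/mL is ≤ 4 μg/mL — susceptible
Clindamycin (2 μg/mL) ≥ 0.5 μg/mL ⇒ Resistant
Moxifloxacin (16 μg/mL) ≥ 1 μg/mL ⇒ R
Gentamicin (8 μg/mL) ≥ 1 μg/mL ⇒ resistant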